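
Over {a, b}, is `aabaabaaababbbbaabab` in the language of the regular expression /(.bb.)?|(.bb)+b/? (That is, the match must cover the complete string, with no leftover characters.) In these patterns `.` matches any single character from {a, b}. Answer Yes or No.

No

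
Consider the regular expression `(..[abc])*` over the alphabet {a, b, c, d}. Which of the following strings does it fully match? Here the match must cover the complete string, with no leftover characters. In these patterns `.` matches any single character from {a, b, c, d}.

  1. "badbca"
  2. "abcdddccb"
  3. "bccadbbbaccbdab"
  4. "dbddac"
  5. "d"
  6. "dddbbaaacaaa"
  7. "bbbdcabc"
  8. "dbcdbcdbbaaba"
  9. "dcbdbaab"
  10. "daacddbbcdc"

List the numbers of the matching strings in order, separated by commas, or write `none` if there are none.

3

1 → no match
2 → no match
3 → match
4 → no match
5 → no match
6 → no match
7 → no match
8 → no match
9 → no match
10 → no match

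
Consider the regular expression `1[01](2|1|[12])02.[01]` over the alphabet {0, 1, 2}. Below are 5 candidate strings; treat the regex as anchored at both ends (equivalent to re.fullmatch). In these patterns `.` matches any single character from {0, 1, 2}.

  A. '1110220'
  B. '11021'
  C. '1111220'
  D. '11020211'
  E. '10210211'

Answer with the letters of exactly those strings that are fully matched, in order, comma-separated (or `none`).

A

A. '1110220' → match
B. '11021' → no match
C. '1111220' → no match
D. '11020211' → no match
E. '10210211' → no match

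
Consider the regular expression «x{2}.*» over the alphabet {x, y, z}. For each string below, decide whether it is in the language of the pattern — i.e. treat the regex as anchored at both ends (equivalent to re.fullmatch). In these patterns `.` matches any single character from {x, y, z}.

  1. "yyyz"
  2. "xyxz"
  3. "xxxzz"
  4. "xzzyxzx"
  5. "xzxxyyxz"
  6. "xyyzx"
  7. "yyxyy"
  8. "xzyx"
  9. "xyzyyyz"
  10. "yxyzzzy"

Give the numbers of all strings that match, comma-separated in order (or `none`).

1 → no match — must start with "x"
2 → no match
3 → match
4 → no match
5 → no match
6 → no match
7 → no match — must start with "x"
8 → no match
9 → no match
10 → no match — must start with "x"

3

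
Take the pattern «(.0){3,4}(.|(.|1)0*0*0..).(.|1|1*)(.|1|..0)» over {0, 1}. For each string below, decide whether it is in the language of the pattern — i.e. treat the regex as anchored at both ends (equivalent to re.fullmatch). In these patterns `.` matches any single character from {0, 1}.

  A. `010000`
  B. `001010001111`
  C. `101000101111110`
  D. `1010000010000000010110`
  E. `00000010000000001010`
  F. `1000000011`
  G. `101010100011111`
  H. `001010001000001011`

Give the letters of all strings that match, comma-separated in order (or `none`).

B, C, D, E, F, G, H

A → no match
B → match
C → match
D → match
E → match
F → match
G → match
H → match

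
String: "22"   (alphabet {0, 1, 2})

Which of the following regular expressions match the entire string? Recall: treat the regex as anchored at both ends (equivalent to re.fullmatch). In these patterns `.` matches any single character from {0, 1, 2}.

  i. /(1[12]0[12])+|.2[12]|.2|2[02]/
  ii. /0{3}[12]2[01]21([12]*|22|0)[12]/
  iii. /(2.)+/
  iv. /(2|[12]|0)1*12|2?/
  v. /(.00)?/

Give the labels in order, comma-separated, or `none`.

i → match
ii → no match — must start with "0"
iii → match
iv → no match
v → no match

i, iii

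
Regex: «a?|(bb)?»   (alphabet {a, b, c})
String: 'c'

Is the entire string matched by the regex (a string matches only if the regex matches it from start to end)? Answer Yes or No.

No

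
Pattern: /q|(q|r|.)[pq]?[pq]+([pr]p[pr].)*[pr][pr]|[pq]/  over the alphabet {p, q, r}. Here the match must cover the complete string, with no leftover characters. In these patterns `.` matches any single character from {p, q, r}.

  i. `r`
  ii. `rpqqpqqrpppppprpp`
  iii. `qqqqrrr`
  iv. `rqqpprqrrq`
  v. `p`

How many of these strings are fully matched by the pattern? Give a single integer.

2

i → no match
ii → match
iii → no match
iv → no match
v → match
Total matched: 2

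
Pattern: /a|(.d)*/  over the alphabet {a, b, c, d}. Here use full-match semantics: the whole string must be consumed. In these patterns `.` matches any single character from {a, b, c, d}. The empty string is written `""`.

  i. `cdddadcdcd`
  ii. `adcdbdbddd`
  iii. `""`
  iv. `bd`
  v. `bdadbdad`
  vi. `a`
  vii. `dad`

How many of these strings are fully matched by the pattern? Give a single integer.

6

i. `cdddadcdcd` → match
ii. `adcdbdbddd` → match
iii. `""` → match
iv. `bd` → match
v. `bdadbdad` → match
vi. `a` → match
vii. `dad` → no match
Total matched: 6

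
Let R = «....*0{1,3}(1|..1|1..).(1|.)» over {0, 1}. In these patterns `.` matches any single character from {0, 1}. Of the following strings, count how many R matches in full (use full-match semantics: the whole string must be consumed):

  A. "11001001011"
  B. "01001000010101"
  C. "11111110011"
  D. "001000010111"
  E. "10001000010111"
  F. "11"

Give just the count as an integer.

A → no match
B → match
C → no match
D → match
E → match
F → no match
Total matched: 3

3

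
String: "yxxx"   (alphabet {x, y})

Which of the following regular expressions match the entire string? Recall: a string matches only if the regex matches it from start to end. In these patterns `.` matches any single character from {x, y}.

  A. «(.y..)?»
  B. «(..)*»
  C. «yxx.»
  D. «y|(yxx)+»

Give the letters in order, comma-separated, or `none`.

A → no match
B → match
C → match
D → no match

B, C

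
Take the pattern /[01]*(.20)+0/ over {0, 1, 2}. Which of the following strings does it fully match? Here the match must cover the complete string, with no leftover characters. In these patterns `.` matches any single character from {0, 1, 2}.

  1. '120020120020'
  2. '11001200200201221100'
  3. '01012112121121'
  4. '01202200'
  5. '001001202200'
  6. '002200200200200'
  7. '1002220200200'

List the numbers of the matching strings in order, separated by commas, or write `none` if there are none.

4, 5, 6

1 → no match — must end with '200'
2 → no match — must end with '200'
3 → no match — must end with '200'
4 → match
5 → match
6 → match
7 → no match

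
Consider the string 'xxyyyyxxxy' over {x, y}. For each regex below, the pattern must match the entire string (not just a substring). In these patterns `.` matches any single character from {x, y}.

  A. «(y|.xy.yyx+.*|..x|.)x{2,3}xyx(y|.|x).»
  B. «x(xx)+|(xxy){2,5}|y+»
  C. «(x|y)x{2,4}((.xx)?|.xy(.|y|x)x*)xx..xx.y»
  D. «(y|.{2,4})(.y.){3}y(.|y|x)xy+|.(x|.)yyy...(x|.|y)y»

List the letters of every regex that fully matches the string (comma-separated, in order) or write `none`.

A → no match
B → no match
C → no match
D → match

D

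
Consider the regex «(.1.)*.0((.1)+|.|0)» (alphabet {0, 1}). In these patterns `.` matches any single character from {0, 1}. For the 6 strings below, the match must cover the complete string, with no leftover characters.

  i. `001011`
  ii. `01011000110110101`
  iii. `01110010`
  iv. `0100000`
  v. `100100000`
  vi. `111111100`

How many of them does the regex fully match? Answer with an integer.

i → no match
ii → no match
iii → no match
iv → no match
v → no match
vi → match
Total matched: 1

1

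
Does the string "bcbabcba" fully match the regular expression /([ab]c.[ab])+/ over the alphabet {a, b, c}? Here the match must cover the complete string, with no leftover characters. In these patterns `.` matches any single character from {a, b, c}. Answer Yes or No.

Yes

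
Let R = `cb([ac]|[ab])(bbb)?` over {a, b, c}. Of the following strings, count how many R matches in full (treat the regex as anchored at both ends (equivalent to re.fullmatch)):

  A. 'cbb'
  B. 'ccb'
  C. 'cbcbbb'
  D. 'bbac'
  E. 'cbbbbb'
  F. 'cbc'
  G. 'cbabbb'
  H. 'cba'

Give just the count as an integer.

6

A → match
B → no match — must start with 'cb'
C → match
D → no match — must start with 'cb'
E → match
F → match
G → match
H → match
Total matched: 6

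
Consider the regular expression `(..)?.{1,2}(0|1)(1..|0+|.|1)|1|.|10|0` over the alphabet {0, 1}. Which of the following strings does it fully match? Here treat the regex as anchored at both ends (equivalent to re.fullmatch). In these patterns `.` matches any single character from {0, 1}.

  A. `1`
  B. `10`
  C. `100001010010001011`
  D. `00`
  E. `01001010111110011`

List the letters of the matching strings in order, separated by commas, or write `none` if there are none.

A → match
B → match
C → no match
D → no match
E → no match

A, B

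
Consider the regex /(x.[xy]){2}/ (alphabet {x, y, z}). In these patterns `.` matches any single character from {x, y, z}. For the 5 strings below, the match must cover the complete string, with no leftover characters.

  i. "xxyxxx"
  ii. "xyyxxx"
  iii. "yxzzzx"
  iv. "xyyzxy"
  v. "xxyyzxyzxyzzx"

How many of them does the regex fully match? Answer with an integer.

2

i → match
ii → match
iii → no match — must start with "x"
iv → no match
v → no match
Total matched: 2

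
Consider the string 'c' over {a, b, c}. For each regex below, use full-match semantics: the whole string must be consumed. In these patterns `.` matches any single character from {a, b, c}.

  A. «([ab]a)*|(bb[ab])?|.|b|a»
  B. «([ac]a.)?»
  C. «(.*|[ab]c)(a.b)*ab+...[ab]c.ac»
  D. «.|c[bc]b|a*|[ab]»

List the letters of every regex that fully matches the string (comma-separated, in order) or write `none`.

A → match
B → no match
C → no match — must end with 'ac'
D → match

A, D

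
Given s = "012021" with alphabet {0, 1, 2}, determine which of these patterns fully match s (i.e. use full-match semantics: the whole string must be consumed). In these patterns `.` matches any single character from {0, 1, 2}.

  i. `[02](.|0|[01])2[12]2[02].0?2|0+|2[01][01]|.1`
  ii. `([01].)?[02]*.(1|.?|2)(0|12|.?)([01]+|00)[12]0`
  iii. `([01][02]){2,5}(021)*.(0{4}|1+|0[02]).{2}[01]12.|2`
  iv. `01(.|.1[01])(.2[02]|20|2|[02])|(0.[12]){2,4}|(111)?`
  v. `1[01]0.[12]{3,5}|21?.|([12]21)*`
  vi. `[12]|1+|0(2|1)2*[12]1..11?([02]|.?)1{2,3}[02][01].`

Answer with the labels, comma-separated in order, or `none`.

i → no match
ii → no match — must end with "0"
iii → no match
iv → match
v → no match
vi → no match

iv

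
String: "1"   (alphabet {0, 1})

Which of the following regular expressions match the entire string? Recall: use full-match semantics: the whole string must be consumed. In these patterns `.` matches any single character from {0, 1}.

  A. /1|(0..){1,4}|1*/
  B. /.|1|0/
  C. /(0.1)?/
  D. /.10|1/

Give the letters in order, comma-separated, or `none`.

A → match
B → match
C → no match
D → match

A, B, D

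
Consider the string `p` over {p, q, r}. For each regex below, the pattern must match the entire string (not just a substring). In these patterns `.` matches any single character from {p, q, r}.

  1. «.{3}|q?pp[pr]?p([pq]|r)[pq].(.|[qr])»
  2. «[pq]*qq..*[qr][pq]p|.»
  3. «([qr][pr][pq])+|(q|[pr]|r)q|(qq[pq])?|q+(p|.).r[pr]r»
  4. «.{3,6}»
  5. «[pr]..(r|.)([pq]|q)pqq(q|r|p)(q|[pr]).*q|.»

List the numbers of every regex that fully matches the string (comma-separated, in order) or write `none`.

2, 5

1 → no match
2 → match
3 → no match
4 → no match
5 → match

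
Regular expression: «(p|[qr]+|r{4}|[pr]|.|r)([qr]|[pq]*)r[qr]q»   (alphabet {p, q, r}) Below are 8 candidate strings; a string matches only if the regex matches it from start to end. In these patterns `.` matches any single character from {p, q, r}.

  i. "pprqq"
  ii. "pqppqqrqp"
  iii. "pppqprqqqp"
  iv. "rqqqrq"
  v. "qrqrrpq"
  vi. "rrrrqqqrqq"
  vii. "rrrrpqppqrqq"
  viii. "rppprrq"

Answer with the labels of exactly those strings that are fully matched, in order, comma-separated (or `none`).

i → match
ii → no match — must end with "q"
iii → no match — must end with "q"
iv → no match
v → no match
vi → match
vii → match
viii → match

i, vi, vii, viii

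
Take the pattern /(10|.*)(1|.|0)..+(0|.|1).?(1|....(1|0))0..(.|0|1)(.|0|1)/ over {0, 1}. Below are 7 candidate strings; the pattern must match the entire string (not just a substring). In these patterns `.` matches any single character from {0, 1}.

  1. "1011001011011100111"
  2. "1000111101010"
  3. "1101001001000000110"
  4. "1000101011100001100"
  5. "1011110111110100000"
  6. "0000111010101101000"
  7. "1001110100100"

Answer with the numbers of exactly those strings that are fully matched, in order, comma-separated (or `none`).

1 → match
2 → match
3 → match
4 → match
5 → match
6 → match
7 → match

1, 2, 3, 4, 5, 6, 7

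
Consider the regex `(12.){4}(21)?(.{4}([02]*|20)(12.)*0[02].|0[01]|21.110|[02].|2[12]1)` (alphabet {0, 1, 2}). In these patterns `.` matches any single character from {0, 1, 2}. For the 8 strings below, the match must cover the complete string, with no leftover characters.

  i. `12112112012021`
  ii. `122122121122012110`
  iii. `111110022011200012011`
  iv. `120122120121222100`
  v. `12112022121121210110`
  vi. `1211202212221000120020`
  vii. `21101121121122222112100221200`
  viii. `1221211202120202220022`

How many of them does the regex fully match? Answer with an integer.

1

i → match
ii → no match
iii → no match — must start with `12`
iv → no match
v → no match
vi → no match
vii → no match — must start with `12`
viii → no match
Total matched: 1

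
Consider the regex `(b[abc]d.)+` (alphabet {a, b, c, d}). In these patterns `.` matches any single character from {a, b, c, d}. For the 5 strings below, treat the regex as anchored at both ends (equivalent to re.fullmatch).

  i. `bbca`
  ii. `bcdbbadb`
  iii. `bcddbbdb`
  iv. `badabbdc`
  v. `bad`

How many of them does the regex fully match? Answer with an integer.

3

i → no match
ii → match
iii → match
iv → match
v → no match
Total matched: 3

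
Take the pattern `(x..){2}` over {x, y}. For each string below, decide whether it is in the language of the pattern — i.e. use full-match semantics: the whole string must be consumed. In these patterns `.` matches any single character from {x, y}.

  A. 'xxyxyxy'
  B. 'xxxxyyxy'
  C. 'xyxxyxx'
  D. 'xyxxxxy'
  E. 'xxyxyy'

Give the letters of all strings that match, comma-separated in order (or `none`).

E

A. 'xxyxyxy' → no match
B. 'xxxxyyxy' → no match
C. 'xyxxyxx' → no match
D. 'xyxxxxy' → no match
E. 'xxyxyy' → match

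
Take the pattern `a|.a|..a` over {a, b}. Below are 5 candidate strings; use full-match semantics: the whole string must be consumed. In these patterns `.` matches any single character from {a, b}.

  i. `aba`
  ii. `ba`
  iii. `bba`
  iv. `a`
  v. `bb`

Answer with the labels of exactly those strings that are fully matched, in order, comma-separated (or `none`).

i → match
ii → match
iii → match
iv → match
v → no match — must end with `a`

i, ii, iii, iv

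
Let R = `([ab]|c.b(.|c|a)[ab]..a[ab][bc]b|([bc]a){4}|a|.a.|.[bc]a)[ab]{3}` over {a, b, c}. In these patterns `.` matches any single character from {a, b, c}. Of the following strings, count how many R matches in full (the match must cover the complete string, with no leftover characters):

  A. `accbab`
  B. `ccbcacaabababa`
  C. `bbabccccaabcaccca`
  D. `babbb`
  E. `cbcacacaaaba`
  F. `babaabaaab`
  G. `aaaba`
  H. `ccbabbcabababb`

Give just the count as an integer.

A → no match
B → no match
C → no match
D → no match
E → no match
F → no match
G → no match
H → no match
Total matched: 0

0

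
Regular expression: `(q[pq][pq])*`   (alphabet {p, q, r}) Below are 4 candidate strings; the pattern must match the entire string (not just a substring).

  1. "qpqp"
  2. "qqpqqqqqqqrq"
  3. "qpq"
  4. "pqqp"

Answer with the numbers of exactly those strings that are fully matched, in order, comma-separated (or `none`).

3

1 → no match
2 → no match
3 → match
4 → no match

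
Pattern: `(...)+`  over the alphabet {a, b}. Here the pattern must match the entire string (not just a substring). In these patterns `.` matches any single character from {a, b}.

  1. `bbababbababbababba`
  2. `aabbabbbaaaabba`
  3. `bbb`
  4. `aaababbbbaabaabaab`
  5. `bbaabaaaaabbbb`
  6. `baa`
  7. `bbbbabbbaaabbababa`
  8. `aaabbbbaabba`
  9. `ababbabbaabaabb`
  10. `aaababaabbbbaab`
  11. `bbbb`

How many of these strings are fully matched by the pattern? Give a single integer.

9

1 → match
2 → match
3. `bbb` → match
4 → match
5 → no match
6. `baa` → match
7 → match
8. `aaabbbbaabba` → match
9 → match
10 → match
11. `bbbb` → no match
Total matched: 9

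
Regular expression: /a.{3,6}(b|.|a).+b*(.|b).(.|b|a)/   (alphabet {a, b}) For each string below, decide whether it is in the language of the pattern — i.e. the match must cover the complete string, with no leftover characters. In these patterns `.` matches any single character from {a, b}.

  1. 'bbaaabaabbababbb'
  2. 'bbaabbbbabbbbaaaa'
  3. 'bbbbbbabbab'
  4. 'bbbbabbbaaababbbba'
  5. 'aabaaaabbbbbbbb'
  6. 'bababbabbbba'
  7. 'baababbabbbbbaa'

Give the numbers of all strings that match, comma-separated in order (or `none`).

1 → no match — must start with 'a'
2 → no match — must start with 'a'
3 → no match — must start with 'a'
4 → no match — must start with 'a'
5 → match
6 → no match — must start with 'a'
7 → no match — must start with 'a'

5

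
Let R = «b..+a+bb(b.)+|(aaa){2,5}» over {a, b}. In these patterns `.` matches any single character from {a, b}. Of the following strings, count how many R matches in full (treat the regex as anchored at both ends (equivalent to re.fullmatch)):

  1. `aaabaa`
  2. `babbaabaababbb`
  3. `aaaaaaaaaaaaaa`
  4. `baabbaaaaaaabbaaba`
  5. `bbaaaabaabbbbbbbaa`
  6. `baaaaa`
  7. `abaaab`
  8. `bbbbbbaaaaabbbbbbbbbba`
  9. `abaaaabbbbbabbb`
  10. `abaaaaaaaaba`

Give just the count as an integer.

1 → no match
2 → no match
3 → no match
4 → no match
5 → no match
6 → no match
7 → no match
8 → no match
9 → no match
10 → no match
Total matched: 0

0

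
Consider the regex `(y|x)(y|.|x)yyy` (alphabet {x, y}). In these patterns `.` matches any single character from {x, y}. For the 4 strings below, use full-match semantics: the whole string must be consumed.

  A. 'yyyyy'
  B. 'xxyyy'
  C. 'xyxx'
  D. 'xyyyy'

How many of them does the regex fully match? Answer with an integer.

3

A. 'yyyyy' → match
B. 'xxyyy' → match
C. 'xyxx' → no match — must end with 'yyy'
D. 'xyyyy' → match
Total matched: 3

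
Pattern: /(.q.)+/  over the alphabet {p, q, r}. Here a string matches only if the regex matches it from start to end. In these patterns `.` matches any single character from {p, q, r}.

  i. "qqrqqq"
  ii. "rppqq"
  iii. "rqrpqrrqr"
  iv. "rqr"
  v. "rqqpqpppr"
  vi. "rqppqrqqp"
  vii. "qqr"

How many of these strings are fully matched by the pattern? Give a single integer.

i → match
ii → no match
iii → match
iv → match
v → no match
vi → match
vii → match
Total matched: 5

5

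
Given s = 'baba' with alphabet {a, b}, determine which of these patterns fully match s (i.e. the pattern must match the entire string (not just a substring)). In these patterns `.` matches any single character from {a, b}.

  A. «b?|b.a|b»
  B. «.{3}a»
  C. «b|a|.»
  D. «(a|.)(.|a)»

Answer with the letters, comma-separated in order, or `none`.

B

A → no match
B → match
C → no match
D → no match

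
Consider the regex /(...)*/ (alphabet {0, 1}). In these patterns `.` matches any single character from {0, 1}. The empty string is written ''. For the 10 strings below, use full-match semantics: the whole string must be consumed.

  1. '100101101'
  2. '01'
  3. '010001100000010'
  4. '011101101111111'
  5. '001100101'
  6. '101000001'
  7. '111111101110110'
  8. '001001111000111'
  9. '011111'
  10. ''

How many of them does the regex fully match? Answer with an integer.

1 → match
2 → no match
3 → match
4 → match
5 → match
6 → match
7 → match
8 → match
9 → match
10 → match
Total matched: 9

9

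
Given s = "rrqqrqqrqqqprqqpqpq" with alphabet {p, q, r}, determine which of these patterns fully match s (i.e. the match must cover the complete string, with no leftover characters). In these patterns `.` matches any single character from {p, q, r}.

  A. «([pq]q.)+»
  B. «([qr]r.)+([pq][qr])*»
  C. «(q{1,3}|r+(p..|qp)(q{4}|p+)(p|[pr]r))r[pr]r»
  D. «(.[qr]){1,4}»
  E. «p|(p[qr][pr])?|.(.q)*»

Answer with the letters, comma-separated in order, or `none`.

A → no match
B → match
C → no match — must end with "r"
D → no match
E → no match

B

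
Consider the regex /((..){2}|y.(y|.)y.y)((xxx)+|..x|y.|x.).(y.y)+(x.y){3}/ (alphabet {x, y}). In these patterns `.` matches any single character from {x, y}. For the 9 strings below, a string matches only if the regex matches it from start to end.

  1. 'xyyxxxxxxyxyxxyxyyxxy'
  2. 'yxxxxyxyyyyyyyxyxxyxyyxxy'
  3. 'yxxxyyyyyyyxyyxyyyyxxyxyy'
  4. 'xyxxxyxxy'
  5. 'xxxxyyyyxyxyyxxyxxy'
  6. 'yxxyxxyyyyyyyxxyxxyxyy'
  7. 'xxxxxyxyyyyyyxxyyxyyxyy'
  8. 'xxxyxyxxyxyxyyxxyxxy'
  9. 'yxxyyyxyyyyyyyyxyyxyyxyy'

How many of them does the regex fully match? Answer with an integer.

5

1 → no match
2 → match
3 → no match
4 → no match
5 → match
6 → match
7 → no match
8 → match
9 → match
Total matched: 5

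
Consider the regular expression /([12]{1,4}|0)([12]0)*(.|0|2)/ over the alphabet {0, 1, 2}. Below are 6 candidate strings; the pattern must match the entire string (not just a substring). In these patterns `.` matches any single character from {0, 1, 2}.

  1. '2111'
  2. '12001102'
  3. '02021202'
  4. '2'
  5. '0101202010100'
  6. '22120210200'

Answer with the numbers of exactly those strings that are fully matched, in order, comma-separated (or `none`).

1. '2111' → match
2. '12001102' → no match
3. '02021202' → no match
4. '2' → no match
5 → no match
6. '22120210200' → no match

1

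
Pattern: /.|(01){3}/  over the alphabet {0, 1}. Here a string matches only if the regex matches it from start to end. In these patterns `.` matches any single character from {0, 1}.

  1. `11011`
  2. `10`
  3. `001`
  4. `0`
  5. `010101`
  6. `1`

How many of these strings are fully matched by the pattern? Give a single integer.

3

1 → no match
2 → no match
3 → no match
4 → match
5 → match
6 → match
Total matched: 3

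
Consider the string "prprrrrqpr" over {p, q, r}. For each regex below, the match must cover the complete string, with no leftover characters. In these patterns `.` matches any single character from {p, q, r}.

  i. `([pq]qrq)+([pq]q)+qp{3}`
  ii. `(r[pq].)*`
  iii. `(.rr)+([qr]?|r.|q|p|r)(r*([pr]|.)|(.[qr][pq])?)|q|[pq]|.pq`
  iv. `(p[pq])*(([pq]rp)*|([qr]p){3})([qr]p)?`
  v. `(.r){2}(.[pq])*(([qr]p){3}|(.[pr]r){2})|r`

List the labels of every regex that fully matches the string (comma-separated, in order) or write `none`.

v

i → no match — must end with "p"
ii → no match
iii → no match
iv → no match
v → match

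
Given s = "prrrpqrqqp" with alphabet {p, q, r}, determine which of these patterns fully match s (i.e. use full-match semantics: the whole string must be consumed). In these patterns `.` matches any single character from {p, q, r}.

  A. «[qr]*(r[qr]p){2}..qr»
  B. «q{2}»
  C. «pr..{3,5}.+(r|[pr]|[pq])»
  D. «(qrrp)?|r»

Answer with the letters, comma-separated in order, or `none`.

A → no match — must end with "qr"
B → no match — must start with "q"
C → match
D → no match

C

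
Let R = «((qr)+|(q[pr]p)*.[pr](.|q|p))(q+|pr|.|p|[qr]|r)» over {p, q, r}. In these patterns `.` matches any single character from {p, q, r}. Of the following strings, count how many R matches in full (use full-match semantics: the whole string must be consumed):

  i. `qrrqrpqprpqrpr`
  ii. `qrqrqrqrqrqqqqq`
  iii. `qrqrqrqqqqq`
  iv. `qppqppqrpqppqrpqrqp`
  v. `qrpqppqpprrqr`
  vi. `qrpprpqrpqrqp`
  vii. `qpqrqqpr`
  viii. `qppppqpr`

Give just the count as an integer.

5

i → no match
ii → match
iii. `qrqrqrqqqqq` → match
iv → match
v → match
vi → no match
vii. `qpqrqqpr` → no match
viii. `qppppqpr` → match
Total matched: 5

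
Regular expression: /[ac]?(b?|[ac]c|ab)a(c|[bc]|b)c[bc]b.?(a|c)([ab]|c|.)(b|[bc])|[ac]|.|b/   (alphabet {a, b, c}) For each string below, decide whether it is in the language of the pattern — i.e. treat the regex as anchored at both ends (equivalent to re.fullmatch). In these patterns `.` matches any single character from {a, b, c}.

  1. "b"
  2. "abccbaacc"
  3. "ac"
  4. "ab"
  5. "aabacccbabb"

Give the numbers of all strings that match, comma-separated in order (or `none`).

1, 2, 5

1 → match
2 → match
3 → no match
4 → no match
5 → match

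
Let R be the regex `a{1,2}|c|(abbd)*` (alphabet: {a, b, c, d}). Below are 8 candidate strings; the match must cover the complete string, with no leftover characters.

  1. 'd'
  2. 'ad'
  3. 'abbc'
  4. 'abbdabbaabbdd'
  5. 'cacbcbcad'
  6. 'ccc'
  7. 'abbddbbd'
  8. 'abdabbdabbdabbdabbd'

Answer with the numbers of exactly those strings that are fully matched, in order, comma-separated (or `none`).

1 → no match
2 → no match
3 → no match
4 → no match
5 → no match
6 → no match
7 → no match
8 → no match

none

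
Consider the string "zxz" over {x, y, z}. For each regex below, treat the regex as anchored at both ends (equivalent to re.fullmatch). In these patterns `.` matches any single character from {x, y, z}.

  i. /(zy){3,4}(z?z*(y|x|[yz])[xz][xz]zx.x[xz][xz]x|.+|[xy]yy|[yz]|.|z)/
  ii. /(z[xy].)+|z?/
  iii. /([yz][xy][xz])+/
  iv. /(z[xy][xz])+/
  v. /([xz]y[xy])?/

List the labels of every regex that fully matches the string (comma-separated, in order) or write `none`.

i → no match — must start with "zy"
ii → match
iii → match
iv → match
v → no match

ii, iii, iv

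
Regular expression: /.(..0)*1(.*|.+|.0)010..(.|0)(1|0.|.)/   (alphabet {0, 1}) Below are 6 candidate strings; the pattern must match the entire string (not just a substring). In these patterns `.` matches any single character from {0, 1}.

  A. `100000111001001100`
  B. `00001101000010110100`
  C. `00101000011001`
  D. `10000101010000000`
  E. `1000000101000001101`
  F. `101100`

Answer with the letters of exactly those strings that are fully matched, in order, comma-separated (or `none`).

none

A → no match
B → no match
C → no match
D → no match
E → no match
F → no match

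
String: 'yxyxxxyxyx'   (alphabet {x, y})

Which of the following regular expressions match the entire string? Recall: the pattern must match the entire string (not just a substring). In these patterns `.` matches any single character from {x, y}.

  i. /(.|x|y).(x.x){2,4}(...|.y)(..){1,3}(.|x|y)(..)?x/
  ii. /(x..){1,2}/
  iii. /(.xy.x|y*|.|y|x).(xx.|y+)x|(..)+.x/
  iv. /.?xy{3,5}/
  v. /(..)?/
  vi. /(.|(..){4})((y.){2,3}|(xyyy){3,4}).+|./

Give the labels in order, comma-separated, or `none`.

iii

i → no match
ii → no match — must start with 'x'
iii → match
iv → no match — must end with 'y'
v → no match
vi → no match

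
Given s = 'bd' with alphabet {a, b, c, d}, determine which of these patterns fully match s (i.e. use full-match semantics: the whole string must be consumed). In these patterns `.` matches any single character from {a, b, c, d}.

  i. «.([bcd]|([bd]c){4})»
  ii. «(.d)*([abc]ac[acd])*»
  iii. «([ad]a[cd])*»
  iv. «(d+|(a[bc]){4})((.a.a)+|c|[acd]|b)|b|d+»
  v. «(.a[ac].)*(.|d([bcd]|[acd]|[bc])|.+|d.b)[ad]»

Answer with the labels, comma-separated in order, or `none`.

i → match
ii → match
iii → no match
iv → no match
v → match

i, ii, v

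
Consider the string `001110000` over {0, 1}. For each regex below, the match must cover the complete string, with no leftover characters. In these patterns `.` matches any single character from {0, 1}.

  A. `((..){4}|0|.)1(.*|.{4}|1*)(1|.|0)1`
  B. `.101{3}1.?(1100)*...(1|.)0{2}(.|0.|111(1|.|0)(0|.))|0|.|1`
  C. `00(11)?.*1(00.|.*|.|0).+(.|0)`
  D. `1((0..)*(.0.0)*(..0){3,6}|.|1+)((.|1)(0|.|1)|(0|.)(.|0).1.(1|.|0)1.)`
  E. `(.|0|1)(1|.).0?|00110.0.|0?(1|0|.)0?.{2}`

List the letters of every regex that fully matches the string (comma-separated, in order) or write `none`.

A → no match — must end with `1`
B → no match
C → match
D → no match — must start with `1`
E → no match

C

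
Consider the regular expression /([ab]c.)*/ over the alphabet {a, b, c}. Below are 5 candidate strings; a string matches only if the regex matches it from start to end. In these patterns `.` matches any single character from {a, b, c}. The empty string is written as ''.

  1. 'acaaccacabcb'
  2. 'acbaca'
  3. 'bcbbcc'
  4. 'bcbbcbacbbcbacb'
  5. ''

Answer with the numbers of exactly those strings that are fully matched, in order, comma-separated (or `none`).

1. 'acaaccacabcb' → match
2. 'acbaca' → match
3. 'bcbbcc' → match
4 → match
5. '' → match

1, 2, 3, 4, 5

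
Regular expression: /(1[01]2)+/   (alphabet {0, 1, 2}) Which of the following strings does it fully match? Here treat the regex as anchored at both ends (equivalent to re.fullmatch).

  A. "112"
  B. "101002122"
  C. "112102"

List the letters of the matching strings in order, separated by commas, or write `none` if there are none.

A → match
B → no match
C → match

A, C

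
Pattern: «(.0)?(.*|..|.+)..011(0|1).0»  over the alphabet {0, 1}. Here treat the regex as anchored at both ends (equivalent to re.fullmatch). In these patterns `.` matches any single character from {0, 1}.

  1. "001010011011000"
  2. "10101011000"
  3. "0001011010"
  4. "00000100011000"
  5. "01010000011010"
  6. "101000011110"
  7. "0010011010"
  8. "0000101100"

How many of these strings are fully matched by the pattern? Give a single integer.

7

1 → match
2. "10101011000" → match
3. "0001011010" → match
4 → match
5 → match
6. "101000011110" → match
7. "0010011010" → match
8. "0000101100" → no match
Total matched: 7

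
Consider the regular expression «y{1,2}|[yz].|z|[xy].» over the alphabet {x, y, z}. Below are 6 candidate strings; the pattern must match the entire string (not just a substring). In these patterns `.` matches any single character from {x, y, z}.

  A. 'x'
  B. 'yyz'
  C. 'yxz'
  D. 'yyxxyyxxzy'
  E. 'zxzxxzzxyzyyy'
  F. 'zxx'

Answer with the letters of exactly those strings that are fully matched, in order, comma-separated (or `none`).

none

A → no match
B → no match
C → no match
D → no match
E → no match
F → no match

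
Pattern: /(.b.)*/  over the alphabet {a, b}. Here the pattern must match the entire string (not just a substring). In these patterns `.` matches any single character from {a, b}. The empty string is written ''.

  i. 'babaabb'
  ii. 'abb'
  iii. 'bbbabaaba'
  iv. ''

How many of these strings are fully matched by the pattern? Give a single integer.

i → no match
ii → match
iii → match
iv → match
Total matched: 3

3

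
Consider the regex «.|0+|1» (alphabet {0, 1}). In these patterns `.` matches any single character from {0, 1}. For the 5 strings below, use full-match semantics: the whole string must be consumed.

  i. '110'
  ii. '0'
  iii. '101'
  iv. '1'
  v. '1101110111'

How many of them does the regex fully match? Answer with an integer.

2

i → no match
ii → match
iii → no match
iv → match
v → no match
Total matched: 2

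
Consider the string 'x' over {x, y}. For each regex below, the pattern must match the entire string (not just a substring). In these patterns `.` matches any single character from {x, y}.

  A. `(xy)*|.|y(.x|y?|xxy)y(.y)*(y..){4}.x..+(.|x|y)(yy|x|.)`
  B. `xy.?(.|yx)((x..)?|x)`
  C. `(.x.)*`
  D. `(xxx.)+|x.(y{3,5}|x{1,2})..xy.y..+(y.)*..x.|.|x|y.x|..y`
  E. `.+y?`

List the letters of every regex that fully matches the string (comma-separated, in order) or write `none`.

A, D, E

A → match
B → no match — must start with 'xy'
C → no match
D → match
E → match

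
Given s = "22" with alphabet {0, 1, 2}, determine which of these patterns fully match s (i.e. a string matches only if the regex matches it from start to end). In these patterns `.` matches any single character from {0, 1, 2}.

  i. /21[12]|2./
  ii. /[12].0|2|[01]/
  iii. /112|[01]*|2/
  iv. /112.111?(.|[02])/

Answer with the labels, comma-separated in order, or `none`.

i

i → match
ii → no match
iii → no match
iv → no match — must start with "112"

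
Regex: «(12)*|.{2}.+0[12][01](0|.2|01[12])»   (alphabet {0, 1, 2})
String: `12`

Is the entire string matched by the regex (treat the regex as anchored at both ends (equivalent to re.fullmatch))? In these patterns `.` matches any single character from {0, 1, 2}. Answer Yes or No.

Yes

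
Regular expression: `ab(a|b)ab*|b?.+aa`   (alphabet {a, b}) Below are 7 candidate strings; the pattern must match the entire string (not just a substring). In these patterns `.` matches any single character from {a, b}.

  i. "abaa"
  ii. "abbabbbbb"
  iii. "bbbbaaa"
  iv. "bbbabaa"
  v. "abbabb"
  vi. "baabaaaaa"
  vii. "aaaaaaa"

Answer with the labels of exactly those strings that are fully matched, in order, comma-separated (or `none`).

i, ii, iii, iv, v, vi, vii

i → match
ii → match
iii → match
iv → match
v → match
vi → match
vii → match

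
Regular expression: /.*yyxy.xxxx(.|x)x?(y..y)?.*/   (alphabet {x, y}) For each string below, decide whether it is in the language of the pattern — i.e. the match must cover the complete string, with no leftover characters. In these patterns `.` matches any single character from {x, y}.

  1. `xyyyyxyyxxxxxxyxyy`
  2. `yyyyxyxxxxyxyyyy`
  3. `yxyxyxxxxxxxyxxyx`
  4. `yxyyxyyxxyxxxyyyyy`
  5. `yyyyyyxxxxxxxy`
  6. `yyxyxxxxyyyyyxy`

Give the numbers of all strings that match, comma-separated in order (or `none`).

1

1 → match
2 → no match
3 → no match
4 → no match
5 → no match
6 → no match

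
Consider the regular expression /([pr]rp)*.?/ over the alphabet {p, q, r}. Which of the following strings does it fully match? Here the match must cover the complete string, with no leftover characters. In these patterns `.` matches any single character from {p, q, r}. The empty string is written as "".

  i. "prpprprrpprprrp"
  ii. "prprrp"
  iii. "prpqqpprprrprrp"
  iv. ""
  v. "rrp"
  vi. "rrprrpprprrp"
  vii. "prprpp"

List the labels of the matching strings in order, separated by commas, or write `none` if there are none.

i → match
ii. "prprrp" → match
iii → no match
iv. "" → match
v. "rrp" → match
vi. "rrprrpprprrp" → match
vii. "prprpp" → no match

i, ii, iv, v, vi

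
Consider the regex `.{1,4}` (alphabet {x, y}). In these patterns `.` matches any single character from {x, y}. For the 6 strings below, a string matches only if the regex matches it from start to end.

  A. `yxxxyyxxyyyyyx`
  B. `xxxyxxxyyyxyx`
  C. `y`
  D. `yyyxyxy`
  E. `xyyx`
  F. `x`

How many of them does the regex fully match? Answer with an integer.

3

A → no match
B → no match
C → match
D → no match
E → match
F → match
Total matched: 3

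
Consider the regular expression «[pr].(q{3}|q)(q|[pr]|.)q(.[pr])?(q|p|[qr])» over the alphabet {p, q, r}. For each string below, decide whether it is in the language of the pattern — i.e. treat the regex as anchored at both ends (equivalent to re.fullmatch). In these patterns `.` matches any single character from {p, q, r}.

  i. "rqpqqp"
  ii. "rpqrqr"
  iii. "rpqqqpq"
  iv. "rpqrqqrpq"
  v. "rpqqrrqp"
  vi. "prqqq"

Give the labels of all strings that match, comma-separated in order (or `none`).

i → no match
ii → match
iii → no match
iv → no match
v → no match
vi → no match

ii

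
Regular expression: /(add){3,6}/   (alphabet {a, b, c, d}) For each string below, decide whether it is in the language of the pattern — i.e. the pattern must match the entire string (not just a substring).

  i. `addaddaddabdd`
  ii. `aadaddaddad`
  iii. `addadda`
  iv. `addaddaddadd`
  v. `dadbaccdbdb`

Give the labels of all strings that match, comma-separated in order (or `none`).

i → no match — must end with `add`
ii → no match — must start with `add`
iii → no match — must end with `add`
iv → match
v → no match — must start with `add`

iv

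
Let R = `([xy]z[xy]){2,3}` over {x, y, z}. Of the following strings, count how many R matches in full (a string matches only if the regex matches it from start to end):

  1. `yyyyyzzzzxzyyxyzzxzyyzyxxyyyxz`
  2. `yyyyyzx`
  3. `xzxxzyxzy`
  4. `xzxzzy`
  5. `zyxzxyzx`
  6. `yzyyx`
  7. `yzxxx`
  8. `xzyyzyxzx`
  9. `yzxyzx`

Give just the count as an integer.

3

1 → no match
2 → no match
3 → match
4 → no match
5 → no match
6 → no match
7 → no match
8 → match
9 → match
Total matched: 3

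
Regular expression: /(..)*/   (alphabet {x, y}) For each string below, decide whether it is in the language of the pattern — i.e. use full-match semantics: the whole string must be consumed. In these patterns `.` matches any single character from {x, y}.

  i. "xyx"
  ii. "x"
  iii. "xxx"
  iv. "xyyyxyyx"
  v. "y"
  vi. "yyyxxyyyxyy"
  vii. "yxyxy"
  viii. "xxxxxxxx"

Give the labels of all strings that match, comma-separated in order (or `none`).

iv, viii

i → no match
ii → no match
iii → no match
iv → match
v → no match
vi → no match
vii → no match
viii → match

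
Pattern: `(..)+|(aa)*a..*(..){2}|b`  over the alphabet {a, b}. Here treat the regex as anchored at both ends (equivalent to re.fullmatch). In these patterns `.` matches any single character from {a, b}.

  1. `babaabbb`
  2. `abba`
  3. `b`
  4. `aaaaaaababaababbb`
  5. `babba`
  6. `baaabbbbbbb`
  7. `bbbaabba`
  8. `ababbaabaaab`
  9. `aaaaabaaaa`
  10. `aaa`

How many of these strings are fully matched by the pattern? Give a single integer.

7

1 → match
2 → match
3 → match
4 → match
5 → no match
6 → no match
7 → match
8 → match
9 → match
10 → no match
Total matched: 7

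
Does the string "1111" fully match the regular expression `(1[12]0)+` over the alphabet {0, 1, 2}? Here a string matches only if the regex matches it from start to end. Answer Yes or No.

No

Every match must end with "0", but "1111" does not.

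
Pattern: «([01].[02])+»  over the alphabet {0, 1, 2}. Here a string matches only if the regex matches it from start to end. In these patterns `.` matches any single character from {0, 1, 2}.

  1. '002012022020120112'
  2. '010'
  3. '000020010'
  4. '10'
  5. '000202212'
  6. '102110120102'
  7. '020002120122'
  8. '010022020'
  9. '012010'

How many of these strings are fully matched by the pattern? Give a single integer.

1 → match
2 → match
3 → match
4 → no match
5 → no match
6 → match
7 → match
8 → match
9 → match
Total matched: 7

7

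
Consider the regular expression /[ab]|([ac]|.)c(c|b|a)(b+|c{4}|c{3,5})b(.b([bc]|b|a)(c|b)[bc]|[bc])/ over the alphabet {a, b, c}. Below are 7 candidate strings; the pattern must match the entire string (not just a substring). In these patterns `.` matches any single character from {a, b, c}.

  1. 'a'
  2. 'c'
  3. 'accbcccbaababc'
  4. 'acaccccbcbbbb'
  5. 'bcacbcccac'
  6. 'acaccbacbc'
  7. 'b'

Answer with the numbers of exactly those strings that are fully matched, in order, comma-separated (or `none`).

1 → match
2 → no match
3 → no match
4 → match
5 → no match
6 → no match
7 → match

1, 4, 7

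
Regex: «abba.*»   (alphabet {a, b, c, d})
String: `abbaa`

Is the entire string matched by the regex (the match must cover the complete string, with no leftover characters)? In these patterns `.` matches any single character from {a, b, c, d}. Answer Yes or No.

Yes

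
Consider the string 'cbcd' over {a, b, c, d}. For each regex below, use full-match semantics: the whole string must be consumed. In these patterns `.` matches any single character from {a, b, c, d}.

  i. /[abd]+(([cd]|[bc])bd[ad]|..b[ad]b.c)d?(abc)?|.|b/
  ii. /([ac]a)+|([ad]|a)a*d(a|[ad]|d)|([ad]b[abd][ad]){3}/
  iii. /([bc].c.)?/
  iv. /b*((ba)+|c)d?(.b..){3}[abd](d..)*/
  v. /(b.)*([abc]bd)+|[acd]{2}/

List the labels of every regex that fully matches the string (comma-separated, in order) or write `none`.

i → no match
ii → no match
iii → match
iv → no match
v → no match

iii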